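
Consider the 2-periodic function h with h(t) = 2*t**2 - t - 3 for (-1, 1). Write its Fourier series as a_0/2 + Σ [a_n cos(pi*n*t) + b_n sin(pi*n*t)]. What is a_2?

2/pi**2

a_2 = ∫_{-1}^{1} h(t) cos(2*pi*t) dt.
Integrating by parts twice (tabular method), an antiderivative of (2*t**2 - t - 3) cos(2*pi*t) is t**2*sin(2*pi*t)/pi - t*sin(2*pi*t)/(2*pi) + t*cos(2*pi*t)/pi**2 - 3*sin(2*pi*t)/(2*pi) - sin(2*pi*t)/(2*pi**3) - cos(2*pi*t)/(4*pi**2); evaluating from -1 to 1: ∫_{-1}^{1} (2*t**2 - t - 3) cos(2*pi*t) dt = (3/(4*pi**2)) - (-5/(4*pi**2)) = 2/pi**2.
Hence a_2 = 2/pi**2.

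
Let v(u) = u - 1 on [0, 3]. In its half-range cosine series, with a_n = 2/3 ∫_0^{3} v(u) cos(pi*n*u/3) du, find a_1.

a_1 = 2/3 ∫_0^{3} (u - 1) cos(pi*u/3) du.
Integrating by parts (boundary term plus one more integral), an antiderivative of (u - 1) cos(pi*u/3) is 3*u*sin(pi*u/3)/pi - 3*sin(pi*u/3)/pi + 9*cos(pi*u/3)/pi**2; evaluating from 0 to 3: ∫_{0}^{3} (u - 1) cos(pi*u/3) du = (-9/pi**2) - (9/pi**2) = -18/pi**2.
Hence a_1 = (2/3)·(-18/pi**2) = -12/pi**2.

-12/pi**2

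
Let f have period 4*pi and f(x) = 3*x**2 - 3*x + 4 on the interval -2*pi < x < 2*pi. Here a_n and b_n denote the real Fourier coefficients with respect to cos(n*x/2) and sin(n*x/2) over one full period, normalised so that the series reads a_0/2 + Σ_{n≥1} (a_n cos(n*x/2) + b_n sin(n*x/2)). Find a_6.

4/3

a_6 = (1/(2*pi)) ∫_{-2*pi}^{2*pi} f(x) cos(3*x) dx.
Integrating by parts twice (tabular method), an antiderivative of (3*x**2 - 3*x + 4) cos(3*x) is x**2*sin(3*x) - x*sin(3*x) + 2*x*cos(3*x)/3 + 10*sin(3*x)/9 - cos(3*x)/3; evaluating from -2*pi to 2*pi: ∫_{-2*pi}^{2*pi} (3*x**2 - 3*x + 4) cos(3*x) dx = (-1/3 + 4*pi/3) - (-4*pi/3 - 1/3) = 8*pi/3.
Hence a_6 = (1/(2*pi))·(8*pi/3) = 4/3.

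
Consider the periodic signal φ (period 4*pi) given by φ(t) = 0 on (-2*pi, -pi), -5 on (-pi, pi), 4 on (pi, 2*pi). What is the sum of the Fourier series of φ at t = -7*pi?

-1/2

t = -7*pi differs from t = pi by -2 full period(s), and the series is 4*pi-periodic.
At t = pi the one-sided limits are φ(pi^-) = -5 and φ(pi^+) = 4.
By Dirichlet's theorem the series converges to their average, [(-5) + (4)]/2 = -1/2.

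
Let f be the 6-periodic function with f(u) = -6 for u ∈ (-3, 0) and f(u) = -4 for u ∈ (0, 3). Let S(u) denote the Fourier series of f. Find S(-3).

-5

u = -3 differs from u = 3 by -1 full period(s), and the series is 6-periodic.
At u = 3 the one-sided limits are f(3^-) = -4 and f(3^+) = -6.
By Dirichlet's theorem the series converges to their average, [(-4) + (-6)]/2 = -5.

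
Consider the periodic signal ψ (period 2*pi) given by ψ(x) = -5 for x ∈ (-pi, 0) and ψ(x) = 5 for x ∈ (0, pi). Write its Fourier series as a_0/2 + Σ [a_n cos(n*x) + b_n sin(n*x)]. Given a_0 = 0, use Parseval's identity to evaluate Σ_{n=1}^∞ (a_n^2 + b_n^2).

50

Parseval: a_0^2/2 + Σ_{n≥1} (a_n^2+b_n^2) = 1/pi ∫_{-pi}^{pi} ψ(x)^2 dx = 50.
Subtract a_0^2/2 = 0: Σ (a_n^2+b_n^2) = 50.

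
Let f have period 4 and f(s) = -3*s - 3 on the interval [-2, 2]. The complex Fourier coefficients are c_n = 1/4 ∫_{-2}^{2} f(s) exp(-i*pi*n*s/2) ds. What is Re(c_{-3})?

Since f is real-valued, Re(c_{-3}) = 1/4 ∫_{-2}^{2} f(s) cos(-3*pi*s/2) ds = a_{3}/2.
Integrating by parts (boundary term plus one more integral), an antiderivative of (-3*s - 3) cos(-3*pi*s/2) is -2*s*sin(3*pi*s/2)/pi - 2*sin(3*pi*s/2)/pi - 4*cos(3*pi*s/2)/(3*pi**2); evaluating from -2 to 2: ∫_{-2}^{2} (-3*s - 3) cos(-3*pi*s/2) ds = (4/(3*pi**2)) - (4/(3*pi**2)) = 0.
Hence Re(c_{-3}) = (1/4)·(0) = 0.

0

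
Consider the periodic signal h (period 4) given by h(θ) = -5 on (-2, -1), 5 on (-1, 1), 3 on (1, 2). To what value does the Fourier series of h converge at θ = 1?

At θ = 1 the one-sided limits are h(1^-) = 5 and h(1^+) = 3.
By Dirichlet's theorem the series converges to their average, [(5) + (3)]/2 = 4.

4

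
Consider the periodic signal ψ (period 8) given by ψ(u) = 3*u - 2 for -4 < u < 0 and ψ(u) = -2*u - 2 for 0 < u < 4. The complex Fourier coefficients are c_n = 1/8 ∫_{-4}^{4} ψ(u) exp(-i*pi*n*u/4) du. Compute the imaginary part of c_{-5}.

Since ψ is real-valued, Im(c_{-5}) = -1/8 ∫_{-4}^{4} ψ(u) sin(-5*pi*u/4) du = b_{5}/2.
Split the integral at the breakpoints.
Integrating by parts (boundary term plus one more integral), an antiderivative of (3*u - 2) sin(-5*pi*u/4) is 12*u*cos(5*pi*u/4)/(5*pi) - 48*sin(5*pi*u/4)/(25*pi**2) - 8*cos(5*pi*u/4)/(5*pi); evaluating from -4 to 0: ∫_{-4}^{0} (3*u - 2) sin(-5*pi*u/4) du = (-8/(5*pi)) - (56/(5*pi)) = -64/(5*pi).
Integrating by parts (boundary term plus one more integral), an antiderivative of (-2*u - 2) sin(-5*pi*u/4) is -8*u*cos(5*pi*u/4)/(5*pi) + 32*sin(5*pi*u/4)/(25*pi**2) - 8*cos(5*pi*u/4)/(5*pi); evaluating from 0 to 4: ∫_{0}^{4} (-2*u - 2) sin(-5*pi*u/4) du = (8/pi) - (-8/(5*pi)) = 48/(5*pi).
So ∫_{-4}^{4} ψ(u) sin(-5*pi*u/4) du = -16/(5*pi).
Hence Im(c_{-5}) = (-1/8)·(-16/(5*pi)) = 2/(5*pi).

2/(5*pi)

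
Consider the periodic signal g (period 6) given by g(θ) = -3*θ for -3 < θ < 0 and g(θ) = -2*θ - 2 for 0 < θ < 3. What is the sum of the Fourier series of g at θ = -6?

-1

θ = -6 differs from θ = 0 by -1 full period(s), and the series is 6-periodic.
At θ = 0 the one-sided limits are g(0^-) = 0 and g(0^+) = -2.
By Dirichlet's theorem the series converges to their average, [(0) + (-2)]/2 = -1.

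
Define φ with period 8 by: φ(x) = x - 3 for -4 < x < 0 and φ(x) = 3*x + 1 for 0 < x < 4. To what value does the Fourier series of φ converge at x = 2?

7

φ is continuous at x = 2 with value 7, so the series converges to 7 there.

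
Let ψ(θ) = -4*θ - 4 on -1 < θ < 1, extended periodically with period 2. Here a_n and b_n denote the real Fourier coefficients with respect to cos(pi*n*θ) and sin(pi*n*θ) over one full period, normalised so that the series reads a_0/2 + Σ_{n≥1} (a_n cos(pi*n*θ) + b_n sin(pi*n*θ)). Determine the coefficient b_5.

-8/(5*pi)

b_5 = ∫_{-1}^{1} ψ(θ) sin(5*pi*θ) dθ.
Integrating by parts (boundary term plus one more integral), an antiderivative of (-4*θ - 4) sin(5*pi*θ) is 4*θ*cos(5*pi*θ)/(5*pi) - 4*sin(5*pi*θ)/(25*pi**2) + 4*cos(5*pi*θ)/(5*pi); evaluating from -1 to 1: ∫_{-1}^{1} (-4*θ - 4) sin(5*pi*θ) dθ = (-8/(5*pi)) - (0) = -8/(5*pi).
Hence b_5 = -8/(5*pi).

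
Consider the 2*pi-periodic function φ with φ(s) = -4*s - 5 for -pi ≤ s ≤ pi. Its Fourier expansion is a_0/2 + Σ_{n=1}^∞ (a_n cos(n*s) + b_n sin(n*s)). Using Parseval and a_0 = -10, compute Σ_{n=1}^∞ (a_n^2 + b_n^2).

Parseval: a_0^2/2 + Σ_{n≥1} (a_n^2+b_n^2) = 1/pi ∫_{-pi}^{pi} φ(s)^2 ds = 50 + 32*pi**2/3.
Subtract a_0^2/2 = 50: Σ (a_n^2+b_n^2) = 32*pi**2/3.

32*pi**2/3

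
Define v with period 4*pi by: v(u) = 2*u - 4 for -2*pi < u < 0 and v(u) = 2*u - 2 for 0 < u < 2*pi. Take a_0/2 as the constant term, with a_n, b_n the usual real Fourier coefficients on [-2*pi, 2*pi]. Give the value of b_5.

b_5 = (1/(2*pi)) ∫_{-2*pi}^{2*pi} v(u) sin(5*u/2) du.
Split the integral at the breakpoints.
Integrating by parts (boundary term plus one more integral), an antiderivative of (2*u - 4) sin(5*u/2) is -4*u*cos(5*u/2)/5 + 8*sin(5*u/2)/25 + 8*cos(5*u/2)/5; evaluating from -2*pi to 0: ∫_{-2*pi}^{0} (2*u - 4) sin(5*u/2) du = (8/5) - (-8*pi/5 - 8/5) = 16/5 + 8*pi/5.
Integrating by parts (boundary term plus one more integral), an antiderivative of (2*u - 2) sin(5*u/2) is -4*u*cos(5*u/2)/5 + 8*sin(5*u/2)/25 + 4*cos(5*u/2)/5; evaluating from 0 to 2*pi: ∫_{0}^{2*pi} (2*u - 2) sin(5*u/2) du = (-4/5 + 8*pi/5) - (4/5) = -8/5 + 8*pi/5.
Summing the pieces and multiplying by (1/(2*pi)) gives b_5 = 4*(1 + 2*pi)/(5*pi).

4*(1 + 2*pi)/(5*pi)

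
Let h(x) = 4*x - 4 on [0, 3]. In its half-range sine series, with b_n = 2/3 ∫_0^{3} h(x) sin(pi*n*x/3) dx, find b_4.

b_4 = 2/3 ∫_0^{3} (4*x - 4) sin(4*pi*x/3) dx.
Integrating by parts (boundary term plus one more integral), an antiderivative of (4*x - 4) sin(4*pi*x/3) is -3*x*cos(4*pi*x/3)/pi + 9*sin(4*pi*x/3)/(4*pi**2) + 3*cos(4*pi*x/3)/pi; evaluating from 0 to 3: ∫_{0}^{3} (4*x - 4) sin(4*pi*x/3) dx = (-6/pi) - (3/pi) = -9/pi.
Hence b_4 = (2/3)·(-9/pi) = -6/pi.

-6/pi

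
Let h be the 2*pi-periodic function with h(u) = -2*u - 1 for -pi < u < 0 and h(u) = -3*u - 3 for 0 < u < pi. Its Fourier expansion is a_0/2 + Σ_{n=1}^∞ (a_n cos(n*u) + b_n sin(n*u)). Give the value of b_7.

(-5*pi - 4)/(7*pi)

b_7 = 1/pi ∫_{-pi}^{pi} h(u) sin(7*u) du.
Split the integral at the breakpoints.
Integrating by parts (boundary term plus one more integral), an antiderivative of (-2*u - 1) sin(7*u) is 2*u*cos(7*u)/7 - 2*sin(7*u)/49 + cos(7*u)/7; evaluating from -pi to 0: ∫_{-pi}^{0} (-2*u - 1) sin(7*u) du = (1/7) - (-1/7 + 2*pi/7) = 2/7 - 2*pi/7.
Integrating by parts (boundary term plus one more integral), an antiderivative of (-3*u - 3) sin(7*u) is 3*u*cos(7*u)/7 - 3*sin(7*u)/49 + 3*cos(7*u)/7; evaluating from 0 to pi: ∫_{0}^{pi} (-3*u - 3) sin(7*u) du = (-3*pi/7 - 3/7) - (3/7) = -3*pi/7 - 6/7.
Summing the pieces and multiplying by (1/pi) gives b_7 = (-5*pi - 4)/(7*pi).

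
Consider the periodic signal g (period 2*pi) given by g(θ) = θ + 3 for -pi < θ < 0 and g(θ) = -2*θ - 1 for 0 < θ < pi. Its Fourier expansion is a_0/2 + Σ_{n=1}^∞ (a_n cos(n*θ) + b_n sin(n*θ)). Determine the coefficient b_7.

b_7 = 1/pi ∫_{-pi}^{pi} g(θ) sin(7*θ) dθ.
Split the integral at the breakpoints.
Integrating by parts (boundary term plus one more integral), an antiderivative of (θ + 3) sin(7*θ) is -θ*cos(7*θ)/7 + sin(7*θ)/49 - 3*cos(7*θ)/7; evaluating from -pi to 0: ∫_{-pi}^{0} (θ + 3) sin(7*θ) dθ = (-3/7) - (3/7 - pi/7) = -6/7 + pi/7.
Integrating by parts (boundary term plus one more integral), an antiderivative of (-2*θ - 1) sin(7*θ) is 2*θ*cos(7*θ)/7 - 2*sin(7*θ)/49 + cos(7*θ)/7; evaluating from 0 to pi: ∫_{0}^{pi} (-2*θ - 1) sin(7*θ) dθ = (-2*pi/7 - 1/7) - (1/7) = -2*pi/7 - 2/7.
Summing the pieces and multiplying by (1/pi) gives b_7 = (-8 - pi)/(7*pi).

(-8 - pi)/(7*pi)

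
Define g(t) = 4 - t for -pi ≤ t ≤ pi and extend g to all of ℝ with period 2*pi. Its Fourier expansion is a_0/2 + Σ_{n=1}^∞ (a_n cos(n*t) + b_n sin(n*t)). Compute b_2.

b_2 = 1/pi ∫_{-pi}^{pi} g(t) sin(2*t) dt.
Integrating by parts (boundary term plus one more integral), an antiderivative of (4 - t) sin(2*t) is t*cos(2*t)/2 - sin(2*t)/4 - 2*cos(2*t); evaluating from -pi to pi: ∫_{-pi}^{pi} (4 - t) sin(2*t) dt = (-2 + pi/2) - (-2 - pi/2) = pi.
Hence b_2 = (1/pi)·(pi) = 1.

1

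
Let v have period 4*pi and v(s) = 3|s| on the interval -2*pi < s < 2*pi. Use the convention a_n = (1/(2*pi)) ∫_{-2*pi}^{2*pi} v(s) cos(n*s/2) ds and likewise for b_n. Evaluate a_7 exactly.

a_7 = (1/(2*pi)) ∫_{-2*pi}^{2*pi} v(s) cos(7*s/2) ds.
v is even and cos(7*s/2) is even, so the integrand is even and a_7 = 1/pi ∫_0^{2*pi} v(s) cos(7*s/2) ds.
Integrating by parts (boundary term plus one more integral), an antiderivative of (3*s) cos(7*s/2) is 6*s*sin(7*s/2)/7 + 12*cos(7*s/2)/49; evaluating from 0 to 2*pi: ∫_{0}^{2*pi} (3*s) cos(7*s/2) ds = (-12/49) - (12/49) = -24/49.
Hence a_7 = (1/pi)·(-24/49) = -24/(49*pi).

-24/(49*pi)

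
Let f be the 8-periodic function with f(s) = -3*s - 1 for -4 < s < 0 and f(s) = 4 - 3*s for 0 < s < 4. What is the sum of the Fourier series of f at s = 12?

s = 12 differs from s = -4 by 2 full period(s), and the series is 8-periodic.
At s = -4 the one-sided limits are f(-4^-) = -8 and f(-4^+) = 11.
By Dirichlet's theorem the series converges to their average, [(-8) + (11)]/2 = 3/2.

3/2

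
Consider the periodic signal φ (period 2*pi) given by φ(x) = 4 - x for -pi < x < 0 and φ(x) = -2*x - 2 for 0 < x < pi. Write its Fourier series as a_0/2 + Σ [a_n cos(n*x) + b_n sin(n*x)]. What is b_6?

1/2

b_6 = 1/pi ∫_{-pi}^{pi} φ(x) sin(6*x) dx.
Split the integral at the breakpoints.
Integrating by parts (boundary term plus one more integral), an antiderivative of (4 - x) sin(6*x) is x*cos(6*x)/6 - sin(6*x)/36 - 2*cos(6*x)/3; evaluating from -pi to 0: ∫_{-pi}^{0} (4 - x) sin(6*x) dx = (-2/3) - (-2/3 - pi/6) = pi/6.
Integrating by parts (boundary term plus one more integral), an antiderivative of (-2*x - 2) sin(6*x) is x*cos(6*x)/3 - sin(6*x)/18 + cos(6*x)/3; evaluating from 0 to pi: ∫_{0}^{pi} (-2*x - 2) sin(6*x) dx = (1/3 + pi/3) - (1/3) = pi/3.
Summing the pieces and multiplying by (1/pi) gives b_6 = 1/2.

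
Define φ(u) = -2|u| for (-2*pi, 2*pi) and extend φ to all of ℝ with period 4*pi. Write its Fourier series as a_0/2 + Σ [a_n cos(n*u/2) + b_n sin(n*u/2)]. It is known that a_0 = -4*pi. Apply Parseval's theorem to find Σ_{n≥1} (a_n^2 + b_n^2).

8*pi**2/3

Parseval: a_0^2/2 + Σ_{n≥1} (a_n^2+b_n^2) = (1/(2*pi)) ∫_{-2*pi}^{2*pi} φ(u)^2 du = 32*pi**2/3.
Subtract a_0^2/2 = 8*pi**2: Σ (a_n^2+b_n^2) = 8*pi**2/3.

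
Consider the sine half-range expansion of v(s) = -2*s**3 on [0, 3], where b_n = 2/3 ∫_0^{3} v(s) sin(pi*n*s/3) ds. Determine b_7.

108*(6 - 49*pi**2)/(343*pi**3)

b_7 = 2/3 ∫_0^{3} (-2*s**3) sin(7*pi*s/3) ds.
Integrating by parts three times (tabular method), an antiderivative of (-2*s**3) sin(7*pi*s/3) is 6*s**3*cos(7*pi*s/3)/(7*pi) - 54*s**2*sin(7*pi*s/3)/(49*pi**2) - 324*s*cos(7*pi*s/3)/(343*pi**3) + 972*sin(7*pi*s/3)/(2401*pi**4); evaluating from 0 to 3: ∫_{0}^{3} (-2*s**3) sin(7*pi*s/3) ds = (162*(6 - 49*pi**2)/(343*pi**3)) - (0) = 162*(6 - 49*pi**2)/(343*pi**3).
Hence b_7 = (2/3)·(162*(6 - 49*pi**2)/(343*pi**3)) = 108*(6 - 49*pi**2)/(343*pi**3).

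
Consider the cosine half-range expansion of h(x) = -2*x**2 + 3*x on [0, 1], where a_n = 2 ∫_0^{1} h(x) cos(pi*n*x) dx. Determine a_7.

a_7 = 2 ∫_0^{1} (-2*x**2 + 3*x) cos(7*pi*x) dx.
Integrating by parts twice (tabular method), an antiderivative of (-2*x**2 + 3*x) cos(7*pi*x) is -2*x**2*sin(7*pi*x)/(7*pi) + 3*x*sin(7*pi*x)/(7*pi) - 4*x*cos(7*pi*x)/(49*pi**2) + 4*sin(7*pi*x)/(343*pi**3) + 3*cos(7*pi*x)/(49*pi**2); evaluating from 0 to 1: ∫_{0}^{1} (-2*x**2 + 3*x) cos(7*pi*x) dx = (1/(49*pi**2)) - (3/(49*pi**2)) = -2/(49*pi**2).
Hence a_7 = 2·(-2/(49*pi**2)) = -4/(49*pi**2).

-4/(49*pi**2)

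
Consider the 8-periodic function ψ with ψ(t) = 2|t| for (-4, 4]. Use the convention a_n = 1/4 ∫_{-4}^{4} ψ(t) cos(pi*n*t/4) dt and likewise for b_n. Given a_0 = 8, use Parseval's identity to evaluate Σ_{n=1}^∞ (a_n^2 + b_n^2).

Parseval: a_0^2/2 + Σ_{n≥1} (a_n^2+b_n^2) = 1/4 ∫_{-4}^{4} ψ(t)^2 dt = 128/3.
Subtract a_0^2/2 = 32: Σ (a_n^2+b_n^2) = 32/3.

32/3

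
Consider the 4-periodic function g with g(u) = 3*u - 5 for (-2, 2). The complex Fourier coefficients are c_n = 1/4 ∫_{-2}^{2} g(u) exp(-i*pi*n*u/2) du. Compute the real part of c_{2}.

0

Since g is real-valued, Re(c_{2}) = 1/4 ∫_{-2}^{2} g(u) cos(pi*u) du = a_{2}/2.
Integrating by parts (boundary term plus one more integral), an antiderivative of (3*u - 5) cos(pi*u) is 3*u*sin(pi*u)/pi - 5*sin(pi*u)/pi + 3*cos(pi*u)/pi**2; evaluating from -2 to 2: ∫_{-2}^{2} (3*u - 5) cos(pi*u) du = (3/pi**2) - (3/pi**2) = 0.
Hence Re(c_{2}) = (1/4)·(0) = 0.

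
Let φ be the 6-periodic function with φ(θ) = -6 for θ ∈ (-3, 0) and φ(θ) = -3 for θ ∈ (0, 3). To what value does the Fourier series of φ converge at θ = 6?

θ = 6 differs from θ = 0 by 1 full period(s), and the series is 6-periodic.
At θ = 0 the one-sided limits are φ(0^-) = -6 and φ(0^+) = -3.
By Dirichlet's theorem the series converges to their average, [(-6) + (-3)]/2 = -9/2.

-9/2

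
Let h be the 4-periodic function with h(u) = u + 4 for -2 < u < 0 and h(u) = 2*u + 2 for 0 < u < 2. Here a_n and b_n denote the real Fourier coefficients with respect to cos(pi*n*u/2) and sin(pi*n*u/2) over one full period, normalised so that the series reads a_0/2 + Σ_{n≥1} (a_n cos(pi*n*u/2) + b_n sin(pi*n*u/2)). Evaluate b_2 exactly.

-3/pi

b_2 = 1/2 ∫_{-2}^{2} h(u) sin(pi*u) du.
Split the integral at the breakpoints.
Integrating by parts (boundary term plus one more integral), an antiderivative of (u + 4) sin(pi*u) is -u*cos(pi*u)/pi + sin(pi*u)/pi**2 - 4*cos(pi*u)/pi; evaluating from -2 to 0: ∫_{-2}^{0} (u + 4) sin(pi*u) du = (-4/pi) - (-2/pi) = -2/pi.
Integrating by parts (boundary term plus one more integral), an antiderivative of (2*u + 2) sin(pi*u) is -2*u*cos(pi*u)/pi + 2*sin(pi*u)/pi**2 - 2*cos(pi*u)/pi; evaluating from 0 to 2: ∫_{0}^{2} (2*u + 2) sin(pi*u) du = (-6/pi) - (-2/pi) = -4/pi.
Summing the pieces and multiplying by (1/2) gives b_2 = -3/pi.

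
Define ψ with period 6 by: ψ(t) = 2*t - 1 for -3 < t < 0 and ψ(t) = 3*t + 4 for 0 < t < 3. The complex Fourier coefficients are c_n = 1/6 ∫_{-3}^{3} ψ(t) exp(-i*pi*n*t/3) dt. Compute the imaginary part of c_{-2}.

-15/(4*pi)

Since ψ is real-valued, Im(c_{-2}) = -1/6 ∫_{-3}^{3} ψ(t) sin(-2*pi*t/3) dt = b_{2}/2.
Split the integral at the breakpoints.
Integrating by parts (boundary term plus one more integral), an antiderivative of (2*t - 1) sin(-2*pi*t/3) is 3*t*cos(2*pi*t/3)/pi - 9*sin(2*pi*t/3)/(2*pi**2) - 3*cos(2*pi*t/3)/(2*pi); evaluating from -3 to 0: ∫_{-3}^{0} (2*t - 1) sin(-2*pi*t/3) dt = (-3/(2*pi)) - (-21/(2*pi)) = 9/pi.
Integrating by parts (boundary term plus one more integral), an antiderivative of (3*t + 4) sin(-2*pi*t/3) is 9*t*cos(2*pi*t/3)/(2*pi) - 27*sin(2*pi*t/3)/(4*pi**2) + 6*cos(2*pi*t/3)/pi; evaluating from 0 to 3: ∫_{0}^{3} (3*t + 4) sin(-2*pi*t/3) dt = (39/(2*pi)) - (6/pi) = 27/(2*pi).
So ∫_{-3}^{3} ψ(t) sin(-2*pi*t/3) dt = 45/(2*pi).
Hence Im(c_{-2}) = (-1/6)·(45/(2*pi)) = -15/(4*pi).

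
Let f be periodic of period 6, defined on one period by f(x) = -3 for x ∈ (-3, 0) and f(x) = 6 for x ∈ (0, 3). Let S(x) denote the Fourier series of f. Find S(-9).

3/2

x = -9 differs from x = -3 by -1 full period(s), and the series is 6-periodic.
At x = -3 the one-sided limits are f(-3^-) = 6 and f(-3^+) = -3.
By Dirichlet's theorem the series converges to their average, [(6) + (-3)]/2 = 3/2.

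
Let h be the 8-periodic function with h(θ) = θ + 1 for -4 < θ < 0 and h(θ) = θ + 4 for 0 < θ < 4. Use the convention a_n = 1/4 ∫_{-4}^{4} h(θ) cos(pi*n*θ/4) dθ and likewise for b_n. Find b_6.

-4/(3*pi)

b_6 = 1/4 ∫_{-4}^{4} h(θ) sin(3*pi*θ/2) dθ.
Split the integral at the breakpoints.
Integrating by parts (boundary term plus one more integral), an antiderivative of (θ + 1) sin(3*pi*θ/2) is -2*θ*cos(3*pi*θ/2)/(3*pi) + 4*sin(3*pi*θ/2)/(9*pi**2) - 2*cos(3*pi*θ/2)/(3*pi); evaluating from -4 to 0: ∫_{-4}^{0} (θ + 1) sin(3*pi*θ/2) dθ = (-2/(3*pi)) - (2/pi) = -8/(3*pi).
Integrating by parts (boundary term plus one more integral), an antiderivative of (θ + 4) sin(3*pi*θ/2) is -2*θ*cos(3*pi*θ/2)/(3*pi) + 4*sin(3*pi*θ/2)/(9*pi**2) - 8*cos(3*pi*θ/2)/(3*pi); evaluating from 0 to 4: ∫_{0}^{4} (θ + 4) sin(3*pi*θ/2) dθ = (-16/(3*pi)) - (-8/(3*pi)) = -8/(3*pi).
Summing the pieces and multiplying by (1/4) gives b_6 = -4/(3*pi).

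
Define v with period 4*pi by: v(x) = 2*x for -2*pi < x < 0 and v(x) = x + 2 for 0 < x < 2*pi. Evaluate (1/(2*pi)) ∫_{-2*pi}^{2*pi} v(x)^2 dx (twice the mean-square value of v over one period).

4 + 4*pi + 20*pi**2/3

(1/(2*pi)) ∫_{-2*pi}^{2*pi} v(x)^2 dx = (1/(2*pi)) · (8*pi*(3 + 3*pi + 5*pi**2)/3) = 4 + 4*pi + 20*pi**2/3.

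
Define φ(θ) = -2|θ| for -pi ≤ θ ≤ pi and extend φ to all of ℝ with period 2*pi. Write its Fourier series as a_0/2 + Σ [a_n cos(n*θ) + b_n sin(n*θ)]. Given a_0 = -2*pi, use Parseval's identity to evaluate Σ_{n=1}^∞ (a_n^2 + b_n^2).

Parseval: a_0^2/2 + Σ_{n≥1} (a_n^2+b_n^2) = 1/pi ∫_{-pi}^{pi} φ(θ)^2 dθ = 8*pi**2/3.
Subtract a_0^2/2 = 2*pi**2: Σ (a_n^2+b_n^2) = 2*pi**2/3.

2*pi**2/3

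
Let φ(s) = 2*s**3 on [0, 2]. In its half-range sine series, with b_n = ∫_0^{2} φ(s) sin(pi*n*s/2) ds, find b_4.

b_4 = ∫_0^{2} (2*s**3) sin(2*pi*s) ds.
Integrating by parts three times (tabular method), an antiderivative of (2*s**3) sin(2*pi*s) is -s**3*cos(2*pi*s)/pi + 3*s**2*sin(2*pi*s)/(2*pi**2) + 3*s*cos(2*pi*s)/(2*pi**3) - 3*sin(2*pi*s)/(4*pi**4); evaluating from 0 to 2: ∫_{0}^{2} (2*s**3) sin(2*pi*s) ds = (-8/pi + 3/pi**3) - (0) = -8/pi + 3/pi**3.
Hence b_4 = -8/pi + 3/pi**3.

-8/pi + 3/pi**3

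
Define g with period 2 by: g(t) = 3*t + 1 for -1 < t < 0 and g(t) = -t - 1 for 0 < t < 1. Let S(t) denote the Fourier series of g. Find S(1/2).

-3/2

g is continuous at t = 1/2 with value -3/2, so the series converges to -3/2 there.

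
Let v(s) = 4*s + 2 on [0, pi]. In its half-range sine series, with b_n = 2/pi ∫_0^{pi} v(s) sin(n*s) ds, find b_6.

b_6 = 2/pi ∫_0^{pi} (4*s + 2) sin(6*s) ds.
Integrating by parts (boundary term plus one more integral), an antiderivative of (4*s + 2) sin(6*s) is -2*s*cos(6*s)/3 + sin(6*s)/9 - cos(6*s)/3; evaluating from 0 to pi: ∫_{0}^{pi} (4*s + 2) sin(6*s) ds = (-2*pi/3 - 1/3) - (-1/3) = -2*pi/3.
Hence b_6 = (2/pi)·(-2*pi/3) = -4/3.

-4/3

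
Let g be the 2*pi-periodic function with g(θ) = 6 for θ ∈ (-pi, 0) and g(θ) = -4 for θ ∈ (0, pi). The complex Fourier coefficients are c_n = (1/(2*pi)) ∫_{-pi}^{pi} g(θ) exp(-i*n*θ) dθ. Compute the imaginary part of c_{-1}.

-10/pi

Since g is real-valued, Im(c_{-1}) = -(1/(2*pi)) ∫_{-pi}^{pi} g(θ) sin(-θ) dθ = b_{1}/2.
Split the integral at the breakpoints.
Directly, an antiderivative of (6) sin(-θ) is 6*cos(θ); evaluating from -pi to 0: ∫_{-pi}^{0} (6) sin(-θ) dθ = (6) - (-6) = 12.
Directly, an antiderivative of (-4) sin(-θ) is -4*cos(θ); evaluating from 0 to pi: ∫_{0}^{pi} (-4) sin(-θ) dθ = (4) - (-4) = 8.
So ∫_{-pi}^{pi} g(θ) sin(-θ) dθ = 20.
Hence Im(c_{-1}) = (-1/(2*pi))·(20) = -10/pi.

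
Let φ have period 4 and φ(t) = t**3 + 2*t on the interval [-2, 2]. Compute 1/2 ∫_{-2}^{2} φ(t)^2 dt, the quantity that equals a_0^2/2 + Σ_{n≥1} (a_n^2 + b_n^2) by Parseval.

1/2 ∫_{-2}^{2} φ(t)^2 dt = 1/2 · (11456/105) = 5728/105.

5728/105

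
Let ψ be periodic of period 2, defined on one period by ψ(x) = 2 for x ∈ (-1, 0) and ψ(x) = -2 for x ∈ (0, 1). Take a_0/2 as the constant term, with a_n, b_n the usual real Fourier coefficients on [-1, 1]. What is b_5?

b_5 = ∫_{-1}^{1} ψ(x) sin(5*pi*x) dx.
ψ is odd and sin(5*pi*x) is odd, so the integrand is even and b_5 = 2 ∫_0^{1} ψ(x) sin(5*pi*x) dx.
Directly, an antiderivative of (-2) sin(5*pi*x) is 2*cos(5*pi*x)/(5*pi); evaluating from 0 to 1: ∫_{0}^{1} (-2) sin(5*pi*x) dx = (-2/(5*pi)) - (2/(5*pi)) = -4/(5*pi).
Hence b_5 = 2·(-4/(5*pi)) = -8/(5*pi).

-8/(5*pi)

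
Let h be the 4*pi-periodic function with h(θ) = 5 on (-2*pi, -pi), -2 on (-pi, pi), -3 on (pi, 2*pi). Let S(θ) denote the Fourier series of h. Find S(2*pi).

1

At θ = 2*pi the one-sided limits are h(2*pi^-) = -3 and h(2*pi^+) = 5.
By Dirichlet's theorem the series converges to their average, [(-3) + (5)]/2 = 1.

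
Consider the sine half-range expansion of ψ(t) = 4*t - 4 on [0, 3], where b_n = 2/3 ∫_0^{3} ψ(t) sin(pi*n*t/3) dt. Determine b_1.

b_1 = 2/3 ∫_0^{3} (4*t - 4) sin(pi*t/3) dt.
Integrating by parts (boundary term plus one more integral), an antiderivative of (4*t - 4) sin(pi*t/3) is -12*t*cos(pi*t/3)/pi + 36*sin(pi*t/3)/pi**2 + 12*cos(pi*t/3)/pi; evaluating from 0 to 3: ∫_{0}^{3} (4*t - 4) sin(pi*t/3) dt = (24/pi) - (12/pi) = 12/pi.
Hence b_1 = (2/3)·(12/pi) = 8/pi.

8/pi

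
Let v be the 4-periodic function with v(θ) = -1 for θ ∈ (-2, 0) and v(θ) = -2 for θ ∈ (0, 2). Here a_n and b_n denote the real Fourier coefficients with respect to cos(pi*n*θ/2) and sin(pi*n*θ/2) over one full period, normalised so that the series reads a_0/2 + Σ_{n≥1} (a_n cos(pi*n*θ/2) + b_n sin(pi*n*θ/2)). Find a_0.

-3

a_0 = 1/2 ∫_{-2}^{2} v(θ) dθ = 1/2 · (-6) = -3.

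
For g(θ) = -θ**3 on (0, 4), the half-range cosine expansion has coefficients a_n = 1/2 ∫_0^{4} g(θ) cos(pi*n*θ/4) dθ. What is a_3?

a_3 = 1/2 ∫_0^{4} (-θ**3) cos(3*pi*θ/4) dθ.
Integrating by parts three times (tabular method), an antiderivative of (-θ**3) cos(3*pi*θ/4) is -4*θ**3*sin(3*pi*θ/4)/(3*pi) - 16*θ**2*cos(3*pi*θ/4)/(3*pi**2) + 128*θ*sin(3*pi*θ/4)/(9*pi**3) + 512*cos(3*pi*θ/4)/(27*pi**4); evaluating from 0 to 4: ∫_{0}^{4} (-θ**3) cos(3*pi*θ/4) dθ = (256*(-2 + 9*pi**2)/(27*pi**4)) - (512/(27*pi**4)) = 256*(-4 + 9*pi**2)/(27*pi**4).
Hence a_3 = (1/2)·(256*(-4 + 9*pi**2)/(27*pi**4)) = 128*(-4 + 9*pi**2)/(27*pi**4).

128*(-4 + 9*pi**2)/(27*pi**4)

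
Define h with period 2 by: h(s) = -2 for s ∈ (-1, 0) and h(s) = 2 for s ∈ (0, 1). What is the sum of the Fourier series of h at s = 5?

0

s = 5 differs from s = 1 by 2 full period(s), and the series is 2-periodic.
At s = 1 the one-sided limits are h(1^-) = 2 and h(1^+) = -2.
By Dirichlet's theorem the series converges to their average, [(2) + (-2)]/2 = 0.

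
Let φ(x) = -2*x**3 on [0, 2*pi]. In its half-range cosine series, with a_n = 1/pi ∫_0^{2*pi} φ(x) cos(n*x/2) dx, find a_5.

a_5 = 1/pi ∫_0^{2*pi} (-2*x**3) cos(5*x/2) dx.
Integrating by parts three times (tabular method), an antiderivative of (-2*x**3) cos(5*x/2) is -4*x**3*sin(5*x/2)/5 - 24*x**2*cos(5*x/2)/25 + 96*x*sin(5*x/2)/125 + 192*cos(5*x/2)/625; evaluating from 0 to 2*pi: ∫_{0}^{2*pi} (-2*x**3) cos(5*x/2) dx = (-192/625 + 96*pi**2/25) - (192/625) = -384/625 + 96*pi**2/25.
Hence a_5 = (1/pi)·(-384/625 + 96*pi**2/25) = 96*(-4 + 25*pi**2)/(625*pi).

96*(-4 + 25*pi**2)/(625*pi)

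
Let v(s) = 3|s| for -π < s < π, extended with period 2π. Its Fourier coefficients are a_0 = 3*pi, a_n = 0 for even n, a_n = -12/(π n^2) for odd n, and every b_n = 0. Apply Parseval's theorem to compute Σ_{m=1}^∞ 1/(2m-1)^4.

pi**4/96

Parseval: a_0^2/2 + Σ a_n^2 = (1/π) ∫_{-π}^{π} v(s)^2 ds = 6*pi**2.
Subtract a_0^2/2 = 9*pi**2/2: Σ a_n^2 = 3*pi**2/2.
Only odd n contribute, with a_n^2 = 144/(π^2 n^4), so Σ_{m≥1} 1/(2m-1)^4 = π^2·(3*pi**2/2)/144 = pi**4/96.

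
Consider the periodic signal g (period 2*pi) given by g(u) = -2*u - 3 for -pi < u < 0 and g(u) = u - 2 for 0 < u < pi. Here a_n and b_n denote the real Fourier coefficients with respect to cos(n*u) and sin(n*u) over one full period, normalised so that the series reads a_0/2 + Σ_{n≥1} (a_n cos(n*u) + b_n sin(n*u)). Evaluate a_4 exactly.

0

a_4 = 1/pi ∫_{-pi}^{pi} g(u) cos(4*u) du.
Split the integral at the breakpoints.
Integrating by parts (boundary term plus one more integral), an antiderivative of (-2*u - 3) cos(4*u) is -u*sin(4*u)/2 - 3*sin(4*u)/4 - cos(4*u)/8; evaluating from -pi to 0: ∫_{-pi}^{0} (-2*u - 3) cos(4*u) du = (-1/8) - (-1/8) = 0.
Integrating by parts (boundary term plus one more integral), an antiderivative of (u - 2) cos(4*u) is u*sin(4*u)/4 - sin(4*u)/2 + cos(4*u)/16; evaluating from 0 to pi: ∫_{0}^{pi} (u - 2) cos(4*u) du = (1/16) - (1/16) = 0.
Summing the pieces and multiplying by (1/pi) gives a_4 = 0.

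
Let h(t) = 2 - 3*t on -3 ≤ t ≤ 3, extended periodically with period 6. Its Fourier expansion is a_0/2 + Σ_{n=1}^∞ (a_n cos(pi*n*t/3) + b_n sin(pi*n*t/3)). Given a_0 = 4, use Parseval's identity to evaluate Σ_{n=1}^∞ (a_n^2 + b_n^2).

Parseval: a_0^2/2 + Σ_{n≥1} (a_n^2+b_n^2) = 1/3 ∫_{-3}^{3} h(t)^2 dt = 62.
Subtract a_0^2/2 = 8: Σ (a_n^2+b_n^2) = 54.

54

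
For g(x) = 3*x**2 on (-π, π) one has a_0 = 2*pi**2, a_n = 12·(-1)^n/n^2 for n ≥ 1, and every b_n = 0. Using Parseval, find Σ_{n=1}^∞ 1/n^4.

Parseval: a_0^2/2 + Σ a_n^2 = (1/π) ∫_{-π}^{π} g(x)^2 dx = 18*pi**4/5.
Subtract a_0^2/2 = 2*pi**4: Σ a_n^2 = 8*pi**4/5.
Since a_n^2 = 144/n^4, Σ 1/n^4 = pi**4/90.

pi**4/90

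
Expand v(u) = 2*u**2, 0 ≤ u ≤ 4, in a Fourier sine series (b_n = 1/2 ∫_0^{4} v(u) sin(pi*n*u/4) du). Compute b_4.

-16/pi

b_4 = 1/2 ∫_0^{4} (2*u**2) sin(pi*u) du.
Integrating by parts twice (tabular method), an antiderivative of (2*u**2) sin(pi*u) is -2*u**2*cos(pi*u)/pi + 4*u*sin(pi*u)/pi**2 + 4*cos(pi*u)/pi**3; evaluating from 0 to 4: ∫_{0}^{4} (2*u**2) sin(pi*u) du = (-32/pi + 4/pi**3) - (4/pi**3) = -32/pi.
Hence b_4 = (1/2)·(-32/pi) = -16/pi.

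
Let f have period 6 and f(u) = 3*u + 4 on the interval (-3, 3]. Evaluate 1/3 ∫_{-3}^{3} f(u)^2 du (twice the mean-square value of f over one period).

1/3 ∫_{-3}^{3} f(u)^2 du = 1/3 · (258) = 86.

86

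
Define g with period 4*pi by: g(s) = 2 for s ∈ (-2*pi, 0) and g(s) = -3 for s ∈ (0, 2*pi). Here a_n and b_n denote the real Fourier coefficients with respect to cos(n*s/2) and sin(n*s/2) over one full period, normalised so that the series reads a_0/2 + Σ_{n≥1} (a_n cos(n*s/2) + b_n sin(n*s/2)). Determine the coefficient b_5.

-2/pi

b_5 = (1/(2*pi)) ∫_{-2*pi}^{2*pi} g(s) sin(5*s/2) ds.
Split the integral at the breakpoints.
Directly, an antiderivative of (2) sin(5*s/2) is -4*cos(5*s/2)/5; evaluating from -2*pi to 0: ∫_{-2*pi}^{0} (2) sin(5*s/2) ds = (-4/5) - (4/5) = -8/5.
Directly, an antiderivative of (-3) sin(5*s/2) is 6*cos(5*s/2)/5; evaluating from 0 to 2*pi: ∫_{0}^{2*pi} (-3) sin(5*s/2) ds = (-6/5) - (6/5) = -12/5.
Summing the pieces and multiplying by (1/(2*pi)) gives b_5 = -2/pi.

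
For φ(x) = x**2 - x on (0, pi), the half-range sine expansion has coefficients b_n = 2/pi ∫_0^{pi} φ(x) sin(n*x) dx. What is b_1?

b_1 = 2/pi ∫_0^{pi} (x**2 - x) sin(x) dx.
Integrating by parts twice (tabular method), an antiderivative of (x**2 - x) sin(x) is -x**2*cos(x) + 2*x*sin(x) + x*cos(x) - sin(x) + 2*cos(x); evaluating from 0 to pi: ∫_{0}^{pi} (x**2 - x) sin(x) dx = (-pi - 2 + pi**2) - (2) = -4 - pi + pi**2.
Hence b_1 = (2/pi)·(-4 - pi + pi**2) = -8/pi - 2 + 2*pi.

-8/pi - 2 + 2*pi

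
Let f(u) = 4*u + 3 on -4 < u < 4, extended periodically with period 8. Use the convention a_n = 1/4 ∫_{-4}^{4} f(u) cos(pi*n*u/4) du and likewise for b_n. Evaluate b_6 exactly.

-16/(3*pi)

b_6 = 1/4 ∫_{-4}^{4} f(u) sin(3*pi*u/2) du.
Integrating by parts (boundary term plus one more integral), an antiderivative of (4*u + 3) sin(3*pi*u/2) is -8*u*cos(3*pi*u/2)/(3*pi) + 16*sin(3*pi*u/2)/(9*pi**2) - 2*cos(3*pi*u/2)/pi; evaluating from -4 to 4: ∫_{-4}^{4} (4*u + 3) sin(3*pi*u/2) du = (-38/(3*pi)) - (26/(3*pi)) = -64/(3*pi).
Hence b_6 = (1/4)·(-64/(3*pi)) = -16/(3*pi).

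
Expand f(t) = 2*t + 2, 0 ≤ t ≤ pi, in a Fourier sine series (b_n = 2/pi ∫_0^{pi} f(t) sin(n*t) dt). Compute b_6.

b_6 = 2/pi ∫_0^{pi} (2*t + 2) sin(6*t) dt.
Integrating by parts (boundary term plus one more integral), an antiderivative of (2*t + 2) sin(6*t) is -t*cos(6*t)/3 + sin(6*t)/18 - cos(6*t)/3; evaluating from 0 to pi: ∫_{0}^{pi} (2*t + 2) sin(6*t) dt = (-pi/3 - 1/3) - (-1/3) = -pi/3.
Hence b_6 = (2/pi)·(-pi/3) = -2/3.

-2/3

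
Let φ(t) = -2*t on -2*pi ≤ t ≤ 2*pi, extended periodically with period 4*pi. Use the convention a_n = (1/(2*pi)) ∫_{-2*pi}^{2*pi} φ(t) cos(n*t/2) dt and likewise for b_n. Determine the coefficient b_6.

b_6 = (1/(2*pi)) ∫_{-2*pi}^{2*pi} φ(t) sin(3*t) dt.
φ is odd and sin(3*t) is odd, so the integrand is even and b_6 = 1/pi ∫_0^{2*pi} φ(t) sin(3*t) dt.
Integrating by parts (boundary term plus one more integral), an antiderivative of (-2*t) sin(3*t) is 2*t*cos(3*t)/3 - 2*sin(3*t)/9; evaluating from 0 to 2*pi: ∫_{0}^{2*pi} (-2*t) sin(3*t) dt = (4*pi/3) - (0) = 4*pi/3.
Hence b_6 = (1/pi)·(4*pi/3) = 4/3.

4/3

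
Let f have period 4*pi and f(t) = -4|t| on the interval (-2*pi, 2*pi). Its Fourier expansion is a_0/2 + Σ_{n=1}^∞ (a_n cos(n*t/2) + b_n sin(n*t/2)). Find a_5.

a_5 = (1/(2*pi)) ∫_{-2*pi}^{2*pi} f(t) cos(5*t/2) dt.
f is even and cos(5*t/2) is even, so the integrand is even and a_5 = 1/pi ∫_0^{2*pi} f(t) cos(5*t/2) dt.
Integrating by parts (boundary term plus one more integral), an antiderivative of (-4*t) cos(5*t/2) is -8*t*sin(5*t/2)/5 - 16*cos(5*t/2)/25; evaluating from 0 to 2*pi: ∫_{0}^{2*pi} (-4*t) cos(5*t/2) dt = (16/25) - (-16/25) = 32/25.
Hence a_5 = (1/pi)·(32/25) = 32/(25*pi).

32/(25*pi)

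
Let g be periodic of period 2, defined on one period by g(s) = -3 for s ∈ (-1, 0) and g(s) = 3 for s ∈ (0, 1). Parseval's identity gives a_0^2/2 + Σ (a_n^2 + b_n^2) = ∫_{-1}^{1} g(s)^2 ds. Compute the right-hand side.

18

∫_{-1}^{1} g(s)^2 ds = 18.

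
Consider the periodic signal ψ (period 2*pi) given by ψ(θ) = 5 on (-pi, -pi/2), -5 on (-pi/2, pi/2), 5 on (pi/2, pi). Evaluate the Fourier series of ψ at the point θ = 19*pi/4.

5

θ = 19*pi/4 differs from θ = 3*pi/4 by 2 full period(s), and the series is 2*pi-periodic.
ψ is continuous at θ = 3*pi/4 with value 5, so the series converges to 5 there.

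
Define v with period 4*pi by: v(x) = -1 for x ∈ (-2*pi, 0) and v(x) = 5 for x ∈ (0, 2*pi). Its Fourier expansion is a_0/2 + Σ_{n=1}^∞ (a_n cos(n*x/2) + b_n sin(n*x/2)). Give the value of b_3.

b_3 = (1/(2*pi)) ∫_{-2*pi}^{2*pi} v(x) sin(3*x/2) dx.
Split the integral at the breakpoints.
Directly, an antiderivative of (-1) sin(3*x/2) is 2*cos(3*x/2)/3; evaluating from -2*pi to 0: ∫_{-2*pi}^{0} (-1) sin(3*x/2) dx = (2/3) - (-2/3) = 4/3.
Directly, an antiderivative of (5) sin(3*x/2) is -10*cos(3*x/2)/3; evaluating from 0 to 2*pi: ∫_{0}^{2*pi} (5) sin(3*x/2) dx = (10/3) - (-10/3) = 20/3.
Summing the pieces and multiplying by (1/(2*pi)) gives b_3 = 4/pi.

4/pi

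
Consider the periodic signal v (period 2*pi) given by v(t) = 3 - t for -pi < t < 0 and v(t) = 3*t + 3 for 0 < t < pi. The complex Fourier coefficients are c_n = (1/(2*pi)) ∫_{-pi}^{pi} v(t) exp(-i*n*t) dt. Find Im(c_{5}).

Since v is real-valued, Im(c_{5}) = -(1/(2*pi)) ∫_{-pi}^{pi} v(t) sin(5*t) dt = -b_{5}/2.
Split the integral at the breakpoints.
Integrating by parts (boundary term plus one more integral), an antiderivative of (3 - t) sin(5*t) is t*cos(5*t)/5 - sin(5*t)/25 - 3*cos(5*t)/5; evaluating from -pi to 0: ∫_{-pi}^{0} (3 - t) sin(5*t) dt = (-3/5) - (3/5 + pi/5) = -6/5 - pi/5.
Integrating by parts (boundary term plus one more integral), an antiderivative of (3*t + 3) sin(5*t) is -3*t*cos(5*t)/5 + 3*sin(5*t)/25 - 3*cos(5*t)/5; evaluating from 0 to pi: ∫_{0}^{pi} (3*t + 3) sin(5*t) dt = (3/5 + 3*pi/5) - (-3/5) = 6/5 + 3*pi/5.
So ∫_{-pi}^{pi} v(t) sin(5*t) dt = 2*pi/5.
Hence Im(c_{5}) = (-1/(2*pi))·(2*pi/5) = -1/5.

-1/5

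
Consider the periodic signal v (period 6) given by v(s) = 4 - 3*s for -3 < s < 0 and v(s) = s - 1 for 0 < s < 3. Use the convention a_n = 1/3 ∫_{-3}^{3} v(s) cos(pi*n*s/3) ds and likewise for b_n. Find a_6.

0

a_6 = 1/3 ∫_{-3}^{3} v(s) cos(2*pi*s) ds.
Split the integral at the breakpoints.
Integrating by parts (boundary term plus one more integral), an antiderivative of (4 - 3*s) cos(2*pi*s) is -3*s*sin(2*pi*s)/(2*pi) + 2*sin(2*pi*s)/pi - 3*cos(2*pi*s)/(4*pi**2); evaluating from -3 to 0: ∫_{-3}^{0} (4 - 3*s) cos(2*pi*s) ds = (-3/(4*pi**2)) - (-3/(4*pi**2)) = 0.
Integrating by parts (boundary term plus one more integral), an antiderivative of (s - 1) cos(2*pi*s) is s*sin(2*pi*s)/(2*pi) - sin(2*pi*s)/(2*pi) + cos(2*pi*s)/(4*pi**2); evaluating from 0 to 3: ∫_{0}^{3} (s - 1) cos(2*pi*s) ds = (1/(4*pi**2)) - (1/(4*pi**2)) = 0.
Summing the pieces and multiplying by (1/3) gives a_6 = 0.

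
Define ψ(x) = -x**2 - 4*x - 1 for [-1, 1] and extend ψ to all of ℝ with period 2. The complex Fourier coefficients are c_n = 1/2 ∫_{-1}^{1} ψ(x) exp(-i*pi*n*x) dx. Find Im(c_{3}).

4/(3*pi)

Since ψ is real-valued, Im(c_{3}) = -1/2 ∫_{-1}^{1} ψ(x) sin(3*pi*x) dx = -b_{3}/2.
Integrating by parts twice (tabular method), an antiderivative of (-x**2 - 4*x - 1) sin(3*pi*x) is x**2*cos(3*pi*x)/(3*pi) - 2*x*sin(3*pi*x)/(9*pi**2) + 4*x*cos(3*pi*x)/(3*pi) - 4*sin(3*pi*x)/(9*pi**2) - 2*cos(3*pi*x)/(27*pi**3) + cos(3*pi*x)/(3*pi); evaluating from -1 to 1: ∫_{-1}^{1} (-x**2 - 4*x - 1) sin(3*pi*x) dx = (-2/pi + 2/(27*pi**3)) - (2*(1 + 9*pi**2)/(27*pi**3)) = -8/(3*pi).
Hence Im(c_{3}) = (-1/2)·(-8/(3*pi)) = 4/(3*pi).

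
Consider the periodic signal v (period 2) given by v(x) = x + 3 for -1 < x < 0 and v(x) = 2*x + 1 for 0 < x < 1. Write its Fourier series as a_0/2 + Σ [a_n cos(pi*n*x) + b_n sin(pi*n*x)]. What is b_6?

b_6 = ∫_{-1}^{1} v(x) sin(6*pi*x) dx.
Split the integral at the breakpoints.
Integrating by parts (boundary term plus one more integral), an antiderivative of (x + 3) sin(6*pi*x) is -x*cos(6*pi*x)/(6*pi) + sin(6*pi*x)/(36*pi**2) - cos(6*pi*x)/(2*pi); evaluating from -1 to 0: ∫_{-1}^{0} (x + 3) sin(6*pi*x) dx = (-1/(2*pi)) - (-1/(3*pi)) = -1/(6*pi).
Integrating by parts (boundary term plus one more integral), an antiderivative of (2*x + 1) sin(6*pi*x) is -x*cos(6*pi*x)/(3*pi) + sin(6*pi*x)/(18*pi**2) - cos(6*pi*x)/(6*pi); evaluating from 0 to 1: ∫_{0}^{1} (2*x + 1) sin(6*pi*x) dx = (-1/(2*pi)) - (-1/(6*pi)) = -1/(3*pi).
Summing the pieces gives b_6 = -1/(2*pi).

-1/(2*pi)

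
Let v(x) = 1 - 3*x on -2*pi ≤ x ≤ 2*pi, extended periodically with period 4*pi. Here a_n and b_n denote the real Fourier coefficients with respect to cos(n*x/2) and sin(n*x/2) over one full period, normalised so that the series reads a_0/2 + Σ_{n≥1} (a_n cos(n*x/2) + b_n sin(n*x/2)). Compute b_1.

-12

b_1 = (1/(2*pi)) ∫_{-2*pi}^{2*pi} v(x) sin(x/2) dx.
Integrating by parts (boundary term plus one more integral), an antiderivative of (1 - 3*x) sin(x/2) is 6*x*cos(x/2) - 12*sin(x/2) - 2*cos(x/2); evaluating from -2*pi to 2*pi: ∫_{-2*pi}^{2*pi} (1 - 3*x) sin(x/2) dx = (2 - 12*pi) - (2 + 12*pi) = -24*pi.
Hence b_1 = (1/(2*pi))·(-24*pi) = -12.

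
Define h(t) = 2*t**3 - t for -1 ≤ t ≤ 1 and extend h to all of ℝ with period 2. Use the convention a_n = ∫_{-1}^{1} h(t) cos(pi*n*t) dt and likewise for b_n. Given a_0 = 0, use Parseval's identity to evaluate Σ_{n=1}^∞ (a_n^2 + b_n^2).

22/105

Parseval: a_0^2/2 + Σ_{n≥1} (a_n^2+b_n^2) = ∫_{-1}^{1} h(t)^2 dt = 22/105.
Subtract a_0^2/2 = 0: Σ (a_n^2+b_n^2) = 22/105.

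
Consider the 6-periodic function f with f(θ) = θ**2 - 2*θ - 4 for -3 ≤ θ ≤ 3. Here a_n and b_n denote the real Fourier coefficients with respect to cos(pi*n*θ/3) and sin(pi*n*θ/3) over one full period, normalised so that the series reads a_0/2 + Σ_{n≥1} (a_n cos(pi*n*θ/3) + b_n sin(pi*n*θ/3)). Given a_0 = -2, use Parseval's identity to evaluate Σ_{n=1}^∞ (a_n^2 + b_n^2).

192/5

Parseval: a_0^2/2 + Σ_{n≥1} (a_n^2+b_n^2) = 1/3 ∫_{-3}^{3} f(θ)^2 dθ = 202/5.
Subtract a_0^2/2 = 2: Σ (a_n^2+b_n^2) = 192/5.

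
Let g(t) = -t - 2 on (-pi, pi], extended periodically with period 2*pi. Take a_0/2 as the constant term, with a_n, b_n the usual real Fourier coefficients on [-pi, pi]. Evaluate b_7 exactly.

b_7 = 1/pi ∫_{-pi}^{pi} g(t) sin(7*t) dt.
Integrating by parts (boundary term plus one more integral), an antiderivative of (-t - 2) sin(7*t) is t*cos(7*t)/7 - sin(7*t)/49 + 2*cos(7*t)/7; evaluating from -pi to pi: ∫_{-pi}^{pi} (-t - 2) sin(7*t) dt = (-pi/7 - 2/7) - (-2/7 + pi/7) = -2*pi/7.
Hence b_7 = (1/pi)·(-2*pi/7) = -2/7.

-2/7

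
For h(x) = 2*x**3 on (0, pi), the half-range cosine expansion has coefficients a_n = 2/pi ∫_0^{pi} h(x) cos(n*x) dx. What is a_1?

-12*pi + 48/pi

a_1 = 2/pi ∫_0^{pi} (2*x**3) cos(x) dx.
Integrating by parts three times (tabular method), an antiderivative of (2*x**3) cos(x) is 2*x**3*sin(x) + 6*x**2*cos(x) - 12*x*sin(x) - 12*cos(x); evaluating from 0 to pi: ∫_{0}^{pi} (2*x**3) cos(x) dx = (12 - 6*pi**2) - (-12) = 24 - 6*pi**2.
Hence a_1 = (2/pi)·(24 - 6*pi**2) = -12*pi + 48/pi.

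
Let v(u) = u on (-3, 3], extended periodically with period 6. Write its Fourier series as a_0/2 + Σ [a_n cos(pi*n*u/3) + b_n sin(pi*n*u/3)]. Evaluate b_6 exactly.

-1/pi

b_6 = 1/3 ∫_{-3}^{3} v(u) sin(2*pi*u) du.
v is odd and sin(2*pi*u) is odd, so the integrand is even and b_6 = 2/3 ∫_0^{3} v(u) sin(2*pi*u) du.
Integrating by parts (boundary term plus one more integral), an antiderivative of (u) sin(2*pi*u) is -u*cos(2*pi*u)/(2*pi) + sin(2*pi*u)/(4*pi**2); evaluating from 0 to 3: ∫_{0}^{3} (u) sin(2*pi*u) du = (-3/(2*pi)) - (0) = -3/(2*pi).
Hence b_6 = (2/3)·(-3/(2*pi)) = -1/pi.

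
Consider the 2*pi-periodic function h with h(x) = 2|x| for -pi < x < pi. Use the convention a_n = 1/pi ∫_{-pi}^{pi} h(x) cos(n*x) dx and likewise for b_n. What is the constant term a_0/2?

pi

a_0 = 1/pi ∫_{-pi}^{pi} h(x) dx = 1/pi · (2*pi**2) = 2*pi.
So the constant term a_0/2 = pi.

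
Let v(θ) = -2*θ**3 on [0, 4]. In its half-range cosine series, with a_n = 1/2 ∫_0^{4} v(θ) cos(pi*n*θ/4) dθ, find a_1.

a_1 = 1/2 ∫_0^{4} (-2*θ**3) cos(pi*θ/4) dθ.
Integrating by parts three times (tabular method), an antiderivative of (-2*θ**3) cos(pi*θ/4) is -8*θ**3*sin(pi*θ/4)/pi - 96*θ**2*cos(pi*θ/4)/pi**2 + 768*θ*sin(pi*θ/4)/pi**3 + 3072*cos(pi*θ/4)/pi**4; evaluating from 0 to 4: ∫_{0}^{4} (-2*θ**3) cos(pi*θ/4) dθ = (1536*(-2 + pi**2)/pi**4) - (3072/pi**4) = 1536*(-4 + pi**2)/pi**4.
Hence a_1 = (1/2)·(1536*(-4 + pi**2)/pi**4) = 768*(-4 + pi**2)/pi**4.

768*(-4 + pi**2)/pi**4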